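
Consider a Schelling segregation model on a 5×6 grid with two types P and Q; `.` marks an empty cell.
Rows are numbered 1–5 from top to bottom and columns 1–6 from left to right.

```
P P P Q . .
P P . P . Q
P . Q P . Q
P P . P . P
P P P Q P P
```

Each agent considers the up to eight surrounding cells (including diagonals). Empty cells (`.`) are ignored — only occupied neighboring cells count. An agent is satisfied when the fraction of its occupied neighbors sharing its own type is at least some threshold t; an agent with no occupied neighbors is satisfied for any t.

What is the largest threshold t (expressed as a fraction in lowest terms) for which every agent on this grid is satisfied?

0/1

Row 1: (1,1)P 3/3 · (1,2)P 4/4 · (1,3)P 3/4 · (1,4)Q 0/2
Row 2: (2,1)P 4/4 · (2,2)P 5/6 · (2,4)P 2/4 · (2,6)Q 1/1
Row 3: (3,1)P 4/4 · (3,3)Q 0/5 · (3,4)P 2/3 · (3,6)Q 1/2
Row 4: (4,1)P 4/4 · (4,2)P 5/6 · (4,4)P 3/5 · (4,6)P 2/3
Row 5: (5,1)P 3/3 · (5,2)P 4/4 · (5,3)P 3/4 · (5,4)Q 0/3 · (5,5)P 3/4 · (5,6)P 2/2
The smallest same-type fraction is 0/2 at (1,4), which reduces to 0/1. Any threshold above that leaves this agent unsatisfied.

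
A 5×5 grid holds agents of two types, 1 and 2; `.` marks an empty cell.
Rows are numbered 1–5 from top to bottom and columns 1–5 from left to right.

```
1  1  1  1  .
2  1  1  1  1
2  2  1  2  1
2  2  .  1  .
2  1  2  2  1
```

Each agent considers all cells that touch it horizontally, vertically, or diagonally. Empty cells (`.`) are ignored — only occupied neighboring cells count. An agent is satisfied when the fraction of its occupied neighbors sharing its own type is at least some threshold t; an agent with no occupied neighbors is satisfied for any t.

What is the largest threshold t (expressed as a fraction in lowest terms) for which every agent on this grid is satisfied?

0/1

Row 1: (1,1)1 2/3 · (1,2)1 4/5 · (1,3)1 5/5 · (1,4)1 4/4
Row 2: (2,1)2 2/5 · (2,2)1 5/8 · (2,3)1 6/8 · (2,4)1 6/7 · (2,5)1 3/4
Row 3: (3,1)2 4/5 · (3,2)2 4/7 · (3,3)1 4/7 · (3,4)2 0/6 · (3,5)1 3/4
Row 4: (4,1)2 4/5 · (4,2)2 5/7 · (4,4)1 3/6
Row 5: (5,1)2 2/3 · (5,2)1 0/4 · (5,3)2 2/4 · (5,4)2 1/3 · (5,5)1 1/2
The smallest same-type fraction is 0/6 at (3,4), which reduces to 0/1. Any threshold above that leaves this agent unsatisfied.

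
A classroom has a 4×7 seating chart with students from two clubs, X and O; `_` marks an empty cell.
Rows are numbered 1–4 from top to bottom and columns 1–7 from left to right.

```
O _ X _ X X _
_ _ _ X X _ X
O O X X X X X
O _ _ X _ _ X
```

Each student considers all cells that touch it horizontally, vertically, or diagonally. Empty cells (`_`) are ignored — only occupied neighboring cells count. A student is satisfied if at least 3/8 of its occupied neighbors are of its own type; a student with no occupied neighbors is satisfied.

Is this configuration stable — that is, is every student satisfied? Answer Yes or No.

Yes

Row 1: (1,1)O 0/0 satisfied · (1,3)X 1/1 satisfied · (1,5)X 3/3 satisfied · (1,6)X 3/3 satisfied
Row 2: (2,4)X 6/6 satisfied · (2,5)X 6/6 satisfied · (2,7)X 3/3 satisfied
Row 3: (3,1)O 2/2 satisfied · (3,2)O 2/3 satisfied · (3,3)X 3/4 satisfied · (3,4)X 5/5 satisfied · (3,5)X 5/5 satisfied · (3,6)X 5/5 satisfied · (3,7)X 3/3 satisfied
Row 4: (4,1)O 2/2 satisfied · (4,4)X 3/3 satisfied · (4,7)X 2/2 satisfied
All meet the threshold, so the configuration is stable.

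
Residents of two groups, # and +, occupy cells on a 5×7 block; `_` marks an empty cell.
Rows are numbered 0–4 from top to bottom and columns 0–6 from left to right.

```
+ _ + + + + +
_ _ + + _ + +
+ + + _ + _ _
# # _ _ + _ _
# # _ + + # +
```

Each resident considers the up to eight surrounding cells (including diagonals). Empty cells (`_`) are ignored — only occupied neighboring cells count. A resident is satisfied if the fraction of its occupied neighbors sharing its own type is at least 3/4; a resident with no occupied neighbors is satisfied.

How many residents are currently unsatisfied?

7

Row 0: (0,0)+ 0/0 ok · (0,2)+ 3/3 ok · (0,3)+ 4/4 ok · (0,4)+ 4/4 ok · (0,5)+ 4/4 ok · (0,6)+ 3/3 ok
Row 1: (1,2)+ 5/5 ok · (1,3)+ 6/6 ok · (1,5)+ 5/5 ok · (1,6)+ 3/3 ok
Row 2: (2,0)+ 1/3 unhappy · (2,1)+ 3/5 unhappy · (2,2)+ 3/4 ok · (2,4)+ 3/3 ok
Row 3: (3,0)# 3/5 unhappy · (3,1)# 3/6 unhappy · (3,4)+ 3/4 ok
Row 4: (4,0)# 3/3 ok · (4,1)# 3/3 ok · (4,3)+ 2/2 ok · (4,4)+ 2/3 unhappy · (4,5)# 0/3 unhappy · (4,6)+ 0/1 unhappy
Unsatisfied: (2,0), (2,1), (3,0), (3,1), (4,4), (4,5), (4,6) — 7 in total.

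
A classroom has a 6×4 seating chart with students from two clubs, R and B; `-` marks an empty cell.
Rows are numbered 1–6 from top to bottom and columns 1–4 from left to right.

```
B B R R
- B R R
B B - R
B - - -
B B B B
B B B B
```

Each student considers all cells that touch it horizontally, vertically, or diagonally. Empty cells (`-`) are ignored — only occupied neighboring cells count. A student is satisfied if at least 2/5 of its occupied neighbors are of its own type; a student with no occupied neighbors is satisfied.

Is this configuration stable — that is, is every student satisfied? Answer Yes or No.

Row 1: (1,1)B 2/2 ✓ · (1,2)B 2/4 ✓ · (1,3)R 3/5 ✓ · (1,4)R 3/3 ✓
Row 2: (2,2)B 4/6 ✓ · (2,3)R 4/7 ✓ · (2,4)R 4/4 ✓
Row 3: (3,1)B 3/3 ✓ · (3,2)B 3/4 ✓ · (3,4)R 2/2 ✓
Row 4: (4,1)B 4/4 ✓
Row 5: (5,1)B 4/4 ✓ · (5,2)B 6/6 ✓ · (5,3)B 5/5 ✓ · (5,4)B 3/3 ✓
Row 6: (6,1)B 3/3 ✓ · (6,2)B 5/5 ✓ · (6,3)B 5/5 ✓ · (6,4)B 3/3 ✓
All meet the threshold, so the configuration is stable.

Yes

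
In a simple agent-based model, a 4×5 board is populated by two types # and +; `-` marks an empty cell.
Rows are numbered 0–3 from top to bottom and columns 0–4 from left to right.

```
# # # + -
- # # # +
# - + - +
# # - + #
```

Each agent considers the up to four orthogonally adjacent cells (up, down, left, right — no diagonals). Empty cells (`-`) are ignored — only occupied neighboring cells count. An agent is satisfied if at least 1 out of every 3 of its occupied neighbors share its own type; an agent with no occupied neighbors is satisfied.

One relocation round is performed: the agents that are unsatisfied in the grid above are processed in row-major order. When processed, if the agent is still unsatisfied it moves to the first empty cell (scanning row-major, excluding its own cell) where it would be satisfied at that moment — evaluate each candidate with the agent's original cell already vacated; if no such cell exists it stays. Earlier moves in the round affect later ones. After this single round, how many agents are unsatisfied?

Initially unsatisfied (in order): (0,3), (2,2), (3,3), (3,4).
  (0,3) → (0,4).
  (2,2) → (0,3).
  (3,3) → (2,3).
  (3,4) → (1,0).
Resulting grid:
# # # + +
# # # # +
# - - + +
# # - - -
Unsatisfied now: (1,3).

1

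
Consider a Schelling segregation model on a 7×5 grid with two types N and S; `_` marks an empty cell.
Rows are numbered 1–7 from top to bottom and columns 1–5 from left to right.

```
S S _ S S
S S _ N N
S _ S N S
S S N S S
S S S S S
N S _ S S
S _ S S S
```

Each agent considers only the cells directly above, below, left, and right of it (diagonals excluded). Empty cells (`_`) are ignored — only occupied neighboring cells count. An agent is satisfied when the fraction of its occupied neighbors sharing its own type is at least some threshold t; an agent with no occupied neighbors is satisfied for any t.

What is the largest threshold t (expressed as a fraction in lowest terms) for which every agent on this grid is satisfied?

0/1

(1,1)S 2/2
(1,2)S 2/2
(1,4)S 1/2
(1,5)S 1/2
(2,1)S 3/3
(2,2)S 2/2
(2,4)N 2/3
(2,5)N 1/3
(3,1)S 2/2
(3,3)S 0/2
(3,4)N 1/4
(3,5)S 1/3
(4,1)S 3/3
(4,2)S 2/3
(4,3)N 0/4
(4,4)S 2/4
(4,5)S 3/3
(5,1)S 2/3
(5,2)S 4/4
(5,3)S 2/3
(5,4)S 4/4
(5,5)S 3/3
(6,1)N 0/3
(6,2)S 1/2
(6,4)S 3/3
(6,5)S 3/3
(7,1)S 0/1
(7,3)S 1/1
(7,4)S 3/3
(7,5)S 2/2
The smallest same-type fraction is 0/2 at (3,3), which reduces to 0/1. Any threshold above that leaves this agent unsatisfied.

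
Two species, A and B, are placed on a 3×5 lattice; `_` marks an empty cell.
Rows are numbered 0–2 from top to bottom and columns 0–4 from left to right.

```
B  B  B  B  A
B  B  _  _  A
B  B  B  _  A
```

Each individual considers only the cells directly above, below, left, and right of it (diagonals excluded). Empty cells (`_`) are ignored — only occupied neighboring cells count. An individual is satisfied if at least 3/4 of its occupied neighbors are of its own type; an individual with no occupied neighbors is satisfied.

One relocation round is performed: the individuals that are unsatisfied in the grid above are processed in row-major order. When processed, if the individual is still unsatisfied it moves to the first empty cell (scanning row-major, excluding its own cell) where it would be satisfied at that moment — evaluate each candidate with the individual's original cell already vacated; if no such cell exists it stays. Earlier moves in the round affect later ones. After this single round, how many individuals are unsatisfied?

0

Initially unsatisfied (in order): (0,3), (0,4).
  (0,3) → (1,2).
  (0,4): now satisfied by earlier moves; stays.
Resulting grid:
B B B _ A
B B B _ A
B B B _ A
All satisfied now.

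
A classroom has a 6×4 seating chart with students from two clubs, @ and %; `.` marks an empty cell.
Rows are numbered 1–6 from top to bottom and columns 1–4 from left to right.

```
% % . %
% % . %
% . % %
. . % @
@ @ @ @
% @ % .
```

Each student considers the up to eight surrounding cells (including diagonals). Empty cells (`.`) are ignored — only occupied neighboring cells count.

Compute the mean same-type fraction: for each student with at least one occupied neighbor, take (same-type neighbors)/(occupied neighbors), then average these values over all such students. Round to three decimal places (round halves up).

(1,1)% 3/3
(1,2)% 3/3
(1,4)% 1/1
(2,1)% 4/4
(2,2)% 5/5
(2,4)% 3/3
(3,1)% 2/2
(3,3)% 4/5
(3,4)% 3/4
(4,3)% 2/6
(4,4)@ 2/5
(5,1)@ 2/3
(5,2)@ 3/6
(5,3)@ 4/6
(5,4)@ 2/4
(6,1)% 0/3
(6,2)@ 3/5
(6,3)% 0/4
Sum over 18 students: 3/3 + 3/3 + 1/1 + 4/4 + 5/5 + 3/3 + 2/2 + 4/5 + 3/4 + 2/6 + 2/5 + 2/3 + 3/6 + 4/6 + 2/4 + 0/3 + 3/5 + 0/4 = 733/60; mean = 733/60 ÷ 18 = 733/1080 = 0.678703… → 0.679.

0.679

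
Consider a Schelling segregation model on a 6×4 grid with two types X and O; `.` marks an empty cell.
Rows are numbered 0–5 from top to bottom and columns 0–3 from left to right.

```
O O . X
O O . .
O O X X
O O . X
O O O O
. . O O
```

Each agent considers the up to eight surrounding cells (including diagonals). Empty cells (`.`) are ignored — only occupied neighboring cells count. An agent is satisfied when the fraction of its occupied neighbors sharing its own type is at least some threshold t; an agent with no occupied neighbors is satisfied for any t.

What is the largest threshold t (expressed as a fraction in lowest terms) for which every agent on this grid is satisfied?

Row 0: (0,0)O 3/3 · (0,1)O 3/3 · (0,3)X — no occupied neighbors
Row 1: (1,0)O 5/5 · (1,1)O 5/6
Row 2: (2,0)O 5/5 · (2,1)O 5/6 · (2,2)X 2/5 · (2,3)X 2/2
Row 3: (3,0)O 5/5 · (3,1)O 6/7 · (3,3)X 2/4
Row 4: (4,0)O 3/3 · (4,1)O 5/5 · (4,2)O 5/6 · (4,3)O 3/4
Row 5: (5,2)O 4/4 · (5,3)O 3/3
The smallest same-type fraction is 2/5 at (2,2), which reduces to 2/5. Any threshold above that leaves this agent unsatisfied.

2/5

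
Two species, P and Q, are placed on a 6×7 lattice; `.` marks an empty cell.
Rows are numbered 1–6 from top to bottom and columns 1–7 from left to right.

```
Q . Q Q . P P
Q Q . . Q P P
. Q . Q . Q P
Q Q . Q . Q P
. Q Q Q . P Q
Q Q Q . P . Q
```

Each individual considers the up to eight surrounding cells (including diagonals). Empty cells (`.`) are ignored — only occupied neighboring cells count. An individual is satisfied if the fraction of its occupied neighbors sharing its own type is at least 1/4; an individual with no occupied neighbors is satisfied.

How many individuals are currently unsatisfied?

(1,1)Q 2/2 satisfied
(1,3)Q 2/2 satisfied
(1,4)Q 2/2 satisfied
(1,6)P 3/4 satisfied
(1,7)P 3/3 satisfied
(2,1)Q 3/3 satisfied
(2,2)Q 4/4 satisfied
(2,5)Q 3/5 satisfied
(2,6)P 4/6 satisfied
(2,7)P 4/5 satisfied
(3,2)Q 4/4 satisfied
(3,4)Q 2/2 satisfied
(3,6)Q 2/6 satisfied
(3,7)P 3/5 satisfied
(4,1)Q 3/3 satisfied
(4,2)Q 4/4 satisfied
(4,4)Q 3/3 satisfied
(4,6)Q 2/5 satisfied
(4,7)P 2/5 satisfied
(5,2)Q 6/6 satisfied
(5,3)Q 6/6 satisfied
(5,4)Q 3/4 satisfied
(5,6)P 2/5 satisfied
(5,7)Q 2/4 satisfied
(6,1)Q 2/2 satisfied
(6,2)Q 4/4 satisfied
(6,3)Q 4/4 satisfied
(6,5)P 1/2 satisfied
(6,7)Q 1/2 satisfied
Every one meets the threshold.

0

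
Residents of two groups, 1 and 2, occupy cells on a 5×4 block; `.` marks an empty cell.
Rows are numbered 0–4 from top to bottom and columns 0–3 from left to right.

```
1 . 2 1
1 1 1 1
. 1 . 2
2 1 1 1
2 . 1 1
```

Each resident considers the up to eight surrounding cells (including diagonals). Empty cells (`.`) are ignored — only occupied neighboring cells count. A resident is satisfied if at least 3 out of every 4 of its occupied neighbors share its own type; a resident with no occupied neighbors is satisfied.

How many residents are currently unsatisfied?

(0,0)1 2/2 satisfied
(0,2)2 0/4 not
(0,3)1 2/3 not
(1,0)1 3/3 satisfied
(1,1)1 4/5 satisfied
(1,2)1 4/6 not
(1,3)1 2/4 not
(2,1)1 5/6 satisfied
(2,3)2 0/4 not
(3,0)2 1/3 not
(3,1)1 3/5 not
(3,2)1 5/6 satisfied
(3,3)1 3/4 satisfied
(4,0)2 1/2 not
(4,2)1 4/4 satisfied
(4,3)1 3/3 satisfied
Unsatisfied: (0,2), (0,3), (1,2), (1,3), (2,3), (3,0), (3,1), (4,0) — 8 in total.

8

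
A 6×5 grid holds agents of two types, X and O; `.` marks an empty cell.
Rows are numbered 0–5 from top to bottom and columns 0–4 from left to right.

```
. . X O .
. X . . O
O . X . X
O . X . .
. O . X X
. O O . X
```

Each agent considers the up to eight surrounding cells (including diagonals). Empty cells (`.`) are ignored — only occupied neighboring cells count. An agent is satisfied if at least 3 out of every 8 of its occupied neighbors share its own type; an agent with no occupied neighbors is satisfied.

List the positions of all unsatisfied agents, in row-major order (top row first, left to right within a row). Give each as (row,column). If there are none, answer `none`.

(2,4)

(0,2)X 1/2 ✓
(0,3)O 1/2 ✓
(1,1)X 2/3 ✓
(1,4)O 1/2 ✓
(2,0)O 1/2 ✓
(2,2)X 2/2 ✓
(2,4)X 0/1 ✗
(3,0)O 2/2 ✓
(3,2)X 2/3 ✓
(4,1)O 3/4 ✓
(4,3)X 3/4 ✓
(4,4)X 2/2 ✓
(5,1)O 2/2 ✓
(5,2)O 2/3 ✓
(5,4)X 2/2 ✓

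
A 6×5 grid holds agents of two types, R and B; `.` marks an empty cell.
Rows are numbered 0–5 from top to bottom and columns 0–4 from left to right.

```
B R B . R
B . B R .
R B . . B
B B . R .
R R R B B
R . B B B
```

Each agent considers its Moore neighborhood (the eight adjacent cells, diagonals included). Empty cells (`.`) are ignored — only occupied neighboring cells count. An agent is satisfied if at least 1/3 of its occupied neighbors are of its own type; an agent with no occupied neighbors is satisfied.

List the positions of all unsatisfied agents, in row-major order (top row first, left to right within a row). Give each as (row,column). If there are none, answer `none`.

Row 0: (0,0)B 1/2 ok · (0,1)R 0/4 unhappy · (0,2)B 1/3 ok · (0,4)R 1/1 ok
Row 1: (1,0)B 2/4 ok · (1,2)B 2/4 ok · (1,3)R 1/4 unhappy
Row 2: (2,0)R 0/4 unhappy · (2,1)B 4/5 ok · (2,4)B 0/2 unhappy
Row 3: (3,0)B 2/5 ok · (3,1)B 2/6 ok · (3,3)R 1/4 unhappy
Row 4: (4,0)R 2/4 ok · (4,1)R 3/6 ok · (4,2)R 2/6 ok · (4,3)B 4/6 ok · (4,4)B 3/4 ok
Row 5: (5,0)R 2/2 ok · (5,2)B 2/4 ok · (5,3)B 4/5 ok · (5,4)B 3/3 ok

(0,1), (1,3), (2,0), (2,4), (3,3)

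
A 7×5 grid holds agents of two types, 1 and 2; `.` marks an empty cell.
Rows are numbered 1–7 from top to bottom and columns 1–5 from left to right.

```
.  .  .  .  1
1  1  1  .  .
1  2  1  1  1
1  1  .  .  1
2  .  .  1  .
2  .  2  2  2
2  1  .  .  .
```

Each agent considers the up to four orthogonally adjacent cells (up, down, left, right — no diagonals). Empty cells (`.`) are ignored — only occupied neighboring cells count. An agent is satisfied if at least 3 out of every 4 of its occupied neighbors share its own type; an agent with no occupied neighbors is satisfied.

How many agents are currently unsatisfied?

11

Row 1: (1,5)1 0/0 satisfied
Row 2: (2,1)1 2/2 satisfied · (2,2)1 2/3 not · (2,3)1 2/2 satisfied
Row 3: (3,1)1 2/3 not · (3,2)2 0/4 not · (3,3)1 2/3 not · (3,4)1 2/2 satisfied · (3,5)1 2/2 satisfied
Row 4: (4,1)1 2/3 not · (4,2)1 1/2 not · (4,5)1 1/1 satisfied
Row 5: (5,1)2 1/2 not · (5,4)1 0/1 not
Row 6: (6,1)2 2/2 satisfied · (6,3)2 1/1 satisfied · (6,4)2 2/3 not · (6,5)2 1/1 satisfied
Row 7: (7,1)2 1/2 not · (7,2)1 0/1 not
Unsatisfied: (2,2), (3,1), (3,2), (3,3), (4,1), (4,2), (5,1), (5,4), (6,4), (7,1), (7,2) — 11 in total.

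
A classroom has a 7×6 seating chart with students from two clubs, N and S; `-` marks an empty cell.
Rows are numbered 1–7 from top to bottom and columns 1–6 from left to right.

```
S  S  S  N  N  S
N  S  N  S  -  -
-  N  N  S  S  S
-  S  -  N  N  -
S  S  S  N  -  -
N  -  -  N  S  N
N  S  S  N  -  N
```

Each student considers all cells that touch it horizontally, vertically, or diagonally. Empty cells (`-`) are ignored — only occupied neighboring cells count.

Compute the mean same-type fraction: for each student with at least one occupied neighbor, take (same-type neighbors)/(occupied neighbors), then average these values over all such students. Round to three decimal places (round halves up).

0.442

Row 1: (1,1)S 2/3 · (1,2)S 3/5 · (1,3)S 3/5 · (1,4)N 2/4 · (1,5)N 1/3 · (1,6)S 0/1
Row 2: (2,1)N 1/4 · (2,2)S 3/7 · (2,3)N 3/8 · (2,4)S 3/7
Row 3: (3,2)N 3/5 · (3,3)N 3/7 · (3,4)S 2/6 · (3,5)S 3/5 · (3,6)S 1/2
Row 4: (4,2)S 3/5 · (4,4)N 3/6 · (4,5)N 2/5
Row 5: (5,1)S 2/3 · (5,2)S 3/4 · (5,3)S 2/5 · (5,4)N 3/5
Row 6: (6,1)N 1/4 · (6,4)N 2/5 · (6,5)S 0/5 · (6,6)N 1/2
Row 7: (7,1)N 1/2 · (7,2)S 1/3 · (7,3)S 1/3 · (7,4)N 1/3 · (7,6)N 1/2
Sum over 31 students: 2/3 + 3/5 + 3/5 + 2/4 + 1/3 + 0/1 + 1/4 + 3/7 + 3/8 + 3/7 + 3/5 + 3/7 + 2/6 + 3/5 + 1/2 + 3/5 + 3/6 + 2/5 + 2/3 + 3/4 + 2/5 + 3/5 + 1/4 + 2/5 + 0/5 + 1/2 + 1/2 + 1/3 + 1/3 + 1/3 + 1/2 = 3839/280; mean = 3839/280 ÷ 31 = 3839/8680 = 0.442281… → 0.442.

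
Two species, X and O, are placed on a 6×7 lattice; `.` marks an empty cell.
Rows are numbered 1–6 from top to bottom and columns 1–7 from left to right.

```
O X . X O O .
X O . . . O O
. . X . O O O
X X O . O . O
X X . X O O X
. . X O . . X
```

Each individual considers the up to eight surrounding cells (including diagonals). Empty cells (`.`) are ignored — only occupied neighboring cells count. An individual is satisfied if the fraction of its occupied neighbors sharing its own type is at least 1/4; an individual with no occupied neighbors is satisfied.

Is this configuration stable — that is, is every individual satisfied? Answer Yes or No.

No

(1,1)O 1/3 ok
(1,2)X 1/3 ok
(1,4)X 0/1 unhappy
(1,5)O 2/3 ok
(1,6)O 3/3 ok
(2,1)X 1/3 ok
(2,2)O 1/4 ok
(2,6)O 6/6 ok
(2,7)O 4/4 ok
(3,3)X 1/3 ok
(3,5)O 3/3 ok
(3,6)O 6/6 ok
(3,7)O 4/4 ok
(4,1)X 3/3 ok
(4,2)X 4/5 ok
(4,3)O 0/4 unhappy
(4,5)O 4/5 ok
(4,7)O 3/4 ok
(5,1)X 3/3 ok
(5,2)X 4/5 ok
(5,4)X 1/5 unhappy
(5,5)O 3/4 ok
(5,6)O 3/5 ok
(5,7)X 1/3 ok
(6,3)X 2/3 ok
(6,4)O 1/3 ok
(6,7)X 1/2 ok
For instance (1,4) has only 0/1 same-type neighbors, below 1/4.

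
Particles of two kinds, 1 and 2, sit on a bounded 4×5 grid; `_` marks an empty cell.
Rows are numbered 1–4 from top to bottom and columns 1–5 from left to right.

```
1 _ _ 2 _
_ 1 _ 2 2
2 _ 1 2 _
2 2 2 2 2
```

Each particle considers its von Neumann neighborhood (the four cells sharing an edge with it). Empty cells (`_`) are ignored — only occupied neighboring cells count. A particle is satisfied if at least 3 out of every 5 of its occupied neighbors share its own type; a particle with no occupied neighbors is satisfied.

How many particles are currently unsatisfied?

(1,1)1 0/0 ok
(1,4)2 1/1 ok
(2,2)1 0/0 ok
(2,4)2 3/3 ok
(2,5)2 1/1 ok
(3,1)2 1/1 ok
(3,3)1 0/2 unhappy
(3,4)2 2/3 ok
(4,1)2 2/2 ok
(4,2)2 2/2 ok
(4,3)2 2/3 ok
(4,4)2 3/3 ok
(4,5)2 1/1 ok
Unsatisfied: (3,3) — 1 in total.

1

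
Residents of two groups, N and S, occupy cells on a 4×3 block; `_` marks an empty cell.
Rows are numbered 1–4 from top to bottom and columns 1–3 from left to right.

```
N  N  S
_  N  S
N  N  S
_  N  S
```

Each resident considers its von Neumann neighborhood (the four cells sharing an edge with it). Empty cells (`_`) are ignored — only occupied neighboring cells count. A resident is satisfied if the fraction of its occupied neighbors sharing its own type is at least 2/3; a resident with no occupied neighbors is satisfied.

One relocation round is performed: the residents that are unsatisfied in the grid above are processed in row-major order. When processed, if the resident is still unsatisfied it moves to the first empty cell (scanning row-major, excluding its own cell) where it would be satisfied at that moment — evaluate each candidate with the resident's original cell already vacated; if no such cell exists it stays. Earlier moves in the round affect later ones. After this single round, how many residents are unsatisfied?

1

Initially unsatisfied (in order): (1,3), (4,2), (4,3).
  (1,3): no empty cell satisfies it; stays.
  (4,2) → (2,1).
  (4,3): now satisfied by earlier moves; stays.
Resulting grid:
N N S
N N S
N N S
_ _ S
Unsatisfied now: (1,3).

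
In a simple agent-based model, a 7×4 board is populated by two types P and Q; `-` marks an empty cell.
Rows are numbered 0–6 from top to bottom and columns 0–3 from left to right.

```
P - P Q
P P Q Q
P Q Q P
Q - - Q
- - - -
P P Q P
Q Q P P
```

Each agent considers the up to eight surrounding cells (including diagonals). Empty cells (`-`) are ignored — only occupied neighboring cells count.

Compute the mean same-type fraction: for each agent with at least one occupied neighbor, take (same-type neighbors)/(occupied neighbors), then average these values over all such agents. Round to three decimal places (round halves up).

Row 0: (0,0)P 2/2 · (0,2)P 1/4 · (0,3)Q 2/3
Row 1: (1,0)P 3/4 · (1,1)P 4/7 · (1,2)Q 4/7 · (1,3)Q 3/5
Row 2: (2,0)P 2/4 · (2,1)Q 3/6 · (2,2)Q 4/6 · (2,3)P 0/4
Row 3: (3,0)Q 1/2 · (3,3)Q 1/2
Row 5: (5,0)P 1/3 · (5,1)P 2/5 · (5,2)Q 1/5 · (5,3)P 2/3
Row 6: (6,0)Q 1/3 · (6,1)Q 2/5 · (6,2)P 3/5 · (6,3)P 2/3
Sum over 21 agents: 2/2 + 1/4 + 2/3 + 3/4 + 4/7 + 4/7 + 3/5 + 2/4 + 3/6 + 4/6 + 0/4 + 1/2 + 1/2 + 1/3 + 2/5 + 1/5 + 2/3 + 1/3 + 2/5 + 3/5 + 2/3 = 1121/105; mean = 1121/105 ÷ 21 = 1121/2205 = 0.508390… → 0.508.

0.508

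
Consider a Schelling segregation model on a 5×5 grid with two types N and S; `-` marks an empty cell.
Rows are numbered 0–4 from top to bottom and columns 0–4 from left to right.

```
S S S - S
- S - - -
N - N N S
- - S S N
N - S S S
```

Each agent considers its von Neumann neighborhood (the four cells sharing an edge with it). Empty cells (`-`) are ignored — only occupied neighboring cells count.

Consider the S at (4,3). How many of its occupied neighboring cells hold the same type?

Occupied neighbors of (4,3): (3,3)=S, (4,2)=S, (4,4)=S.
Same type (S): 3 of 3.

3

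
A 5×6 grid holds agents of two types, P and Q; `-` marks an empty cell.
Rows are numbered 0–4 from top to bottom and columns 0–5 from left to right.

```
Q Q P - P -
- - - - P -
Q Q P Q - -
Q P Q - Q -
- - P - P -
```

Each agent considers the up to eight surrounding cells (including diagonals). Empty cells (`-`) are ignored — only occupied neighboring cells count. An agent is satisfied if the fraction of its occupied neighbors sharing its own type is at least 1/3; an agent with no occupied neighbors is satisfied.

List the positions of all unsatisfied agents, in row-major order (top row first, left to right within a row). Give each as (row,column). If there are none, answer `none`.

(0,2), (2,2), (4,4)

Row 0: (0,0)Q 1/1 ok · (0,1)Q 1/2 ok · (0,2)P 0/1 unhappy · (0,4)P 1/1 ok
Row 1: (1,4)P 1/2 ok
Row 2: (2,0)Q 2/3 ok · (2,1)Q 3/5 ok · (2,2)P 1/4 unhappy · (2,3)Q 2/4 ok
Row 3: (3,0)Q 2/3 ok · (3,1)P 2/6 ok · (3,2)Q 2/5 ok · (3,4)Q 1/2 ok
Row 4: (4,2)P 1/2 ok · (4,4)P 0/1 unhappy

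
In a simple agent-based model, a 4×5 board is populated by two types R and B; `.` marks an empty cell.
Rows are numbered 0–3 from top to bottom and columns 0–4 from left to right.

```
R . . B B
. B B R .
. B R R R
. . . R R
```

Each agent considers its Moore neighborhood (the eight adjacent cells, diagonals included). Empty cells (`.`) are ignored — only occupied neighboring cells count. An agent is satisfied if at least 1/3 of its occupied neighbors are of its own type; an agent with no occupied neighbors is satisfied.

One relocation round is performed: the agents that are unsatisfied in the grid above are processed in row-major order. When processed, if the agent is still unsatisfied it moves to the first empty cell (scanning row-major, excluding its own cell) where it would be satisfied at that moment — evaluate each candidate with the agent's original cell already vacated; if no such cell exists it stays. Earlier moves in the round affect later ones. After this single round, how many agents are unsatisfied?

Initially unsatisfied (in order): (0,0).
  (0,0) → (1,4).
Resulting grid:
. . . B B
. B B R R
. B R R R
. . . R R
All satisfied now.

0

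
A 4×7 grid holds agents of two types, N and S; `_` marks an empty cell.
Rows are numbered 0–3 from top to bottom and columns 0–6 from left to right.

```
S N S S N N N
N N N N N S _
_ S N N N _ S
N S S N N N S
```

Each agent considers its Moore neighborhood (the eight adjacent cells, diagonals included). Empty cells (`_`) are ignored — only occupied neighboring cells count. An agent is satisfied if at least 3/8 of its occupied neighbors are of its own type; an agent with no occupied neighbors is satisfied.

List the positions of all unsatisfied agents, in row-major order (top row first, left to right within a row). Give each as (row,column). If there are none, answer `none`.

Row 0: (0,0)S 0/3 not · (0,1)N 3/5 satisfied · (0,2)S 1/5 not · (0,3)S 1/5 not · (0,4)N 3/5 satisfied · (0,5)N 3/4 satisfied · (0,6)N 1/2 satisfied
Row 1: (1,0)N 2/4 satisfied · (1,1)N 4/7 satisfied · (1,2)N 5/8 satisfied · (1,3)N 6/8 satisfied · (1,4)N 5/7 satisfied · (1,5)S 1/6 not
Row 2: (2,1)S 2/7 not · (2,2)N 5/8 satisfied · (2,3)N 7/8 satisfied · (2,4)N 6/7 satisfied · (2,6)S 2/3 satisfied
Row 3: (3,0)N 0/2 not · (3,1)S 2/4 satisfied · (3,2)S 2/5 satisfied · (3,3)N 4/5 satisfied · (3,4)N 4/4 satisfied · (3,5)N 2/4 satisfied · (3,6)S 1/2 satisfied

(0,0), (0,2), (0,3), (1,5), (2,1), (3,0)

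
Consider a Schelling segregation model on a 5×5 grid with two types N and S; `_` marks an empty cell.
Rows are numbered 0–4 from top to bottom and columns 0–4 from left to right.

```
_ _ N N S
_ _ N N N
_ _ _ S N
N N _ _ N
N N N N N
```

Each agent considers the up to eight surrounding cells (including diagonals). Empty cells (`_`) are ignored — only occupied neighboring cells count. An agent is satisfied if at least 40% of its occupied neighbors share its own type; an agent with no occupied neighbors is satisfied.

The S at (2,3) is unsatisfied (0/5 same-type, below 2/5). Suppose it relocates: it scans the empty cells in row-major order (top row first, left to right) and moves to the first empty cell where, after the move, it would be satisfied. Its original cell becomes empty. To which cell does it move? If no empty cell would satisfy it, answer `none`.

(0,0)

Vacating (2,3). Empty cells in order:
  (0,0): 0/0 same-type → satisfied — stop here.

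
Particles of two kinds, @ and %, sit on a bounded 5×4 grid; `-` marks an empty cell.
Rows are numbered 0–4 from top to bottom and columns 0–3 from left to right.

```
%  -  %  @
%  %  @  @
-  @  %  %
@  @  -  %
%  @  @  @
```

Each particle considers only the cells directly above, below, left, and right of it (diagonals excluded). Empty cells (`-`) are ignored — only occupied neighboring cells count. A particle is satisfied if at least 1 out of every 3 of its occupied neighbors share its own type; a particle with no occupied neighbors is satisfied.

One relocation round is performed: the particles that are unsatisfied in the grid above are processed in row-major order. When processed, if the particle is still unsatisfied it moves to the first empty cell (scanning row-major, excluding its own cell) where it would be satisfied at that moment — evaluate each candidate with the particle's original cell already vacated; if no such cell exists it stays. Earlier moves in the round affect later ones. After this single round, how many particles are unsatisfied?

1

Initially unsatisfied (in order): (0,2), (1,2), (4,0).
  (0,2) → (0,1).
  (1,2): now satisfied by earlier moves; stays.
  (4,0) → (0,2).
Resulting grid:
% % % @
% % @ @
- @ % %
@ @ - %
- @ @ @
Unsatisfied now: (1,2).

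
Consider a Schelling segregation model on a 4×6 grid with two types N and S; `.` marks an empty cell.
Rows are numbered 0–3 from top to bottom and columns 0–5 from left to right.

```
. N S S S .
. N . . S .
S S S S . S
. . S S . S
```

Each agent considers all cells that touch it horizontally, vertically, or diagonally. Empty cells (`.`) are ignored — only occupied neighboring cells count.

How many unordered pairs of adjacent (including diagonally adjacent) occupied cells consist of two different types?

5

Scan each occupied cell's neighbors to the right and below (and the two forward diagonals) so each pair is counted once.
From row 0: 2 unlike of 7 pairs (running 2/7).
From row 1: 3 unlike of 5 pairs (running 5/12).
From row 2: 0 unlike of 9 pairs (running 5/21).
From row 3: 0 unlike of 1 pairs (running 5/22).
Total adjacent occupied pairs: 22; unlike-type pairs: 5.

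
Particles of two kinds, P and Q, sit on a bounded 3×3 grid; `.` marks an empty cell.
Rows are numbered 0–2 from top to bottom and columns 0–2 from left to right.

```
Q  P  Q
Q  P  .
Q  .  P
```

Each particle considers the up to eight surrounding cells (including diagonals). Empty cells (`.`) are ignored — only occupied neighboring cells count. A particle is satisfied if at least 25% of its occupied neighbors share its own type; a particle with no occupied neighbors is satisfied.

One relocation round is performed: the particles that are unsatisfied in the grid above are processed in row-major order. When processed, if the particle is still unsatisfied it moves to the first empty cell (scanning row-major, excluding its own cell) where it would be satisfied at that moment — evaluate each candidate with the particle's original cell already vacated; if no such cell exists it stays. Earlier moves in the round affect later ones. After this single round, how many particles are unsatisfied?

0

Initially unsatisfied (in order): (0,2).
  (0,2) → (2,1).
Resulting grid:
Q P .
Q P .
Q Q P
All satisfied now.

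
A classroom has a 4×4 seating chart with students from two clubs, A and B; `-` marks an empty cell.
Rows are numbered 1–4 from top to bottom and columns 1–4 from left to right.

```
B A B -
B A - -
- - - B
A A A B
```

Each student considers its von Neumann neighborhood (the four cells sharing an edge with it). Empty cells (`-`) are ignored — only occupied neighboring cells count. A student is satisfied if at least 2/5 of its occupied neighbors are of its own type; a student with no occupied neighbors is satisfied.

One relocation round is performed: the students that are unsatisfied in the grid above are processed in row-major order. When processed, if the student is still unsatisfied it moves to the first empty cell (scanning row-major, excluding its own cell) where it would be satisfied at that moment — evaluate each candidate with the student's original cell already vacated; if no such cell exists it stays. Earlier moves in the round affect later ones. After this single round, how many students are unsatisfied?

Initially unsatisfied (in order): (1,2), (1,3).
  (1,2) → (2,3).
  (1,3) → (1,2).
Resulting grid:
B B - -
B A A -
- - - B
A A A B
Unsatisfied now: (2,2).

1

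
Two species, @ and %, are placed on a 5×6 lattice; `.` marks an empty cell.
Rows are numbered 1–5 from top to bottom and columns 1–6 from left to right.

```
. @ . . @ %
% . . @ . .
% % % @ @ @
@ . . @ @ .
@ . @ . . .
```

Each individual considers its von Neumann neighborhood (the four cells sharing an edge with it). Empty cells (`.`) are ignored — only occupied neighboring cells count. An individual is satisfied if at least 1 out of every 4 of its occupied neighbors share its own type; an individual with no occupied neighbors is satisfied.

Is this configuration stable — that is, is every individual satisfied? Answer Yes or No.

Row 1: (1,2)@ 0/0 ok · (1,5)@ 0/1 unhappy · (1,6)% 0/1 unhappy
Row 2: (2,1)% 1/1 ok · (2,4)@ 1/1 ok
Row 3: (3,1)% 2/3 ok · (3,2)% 2/2 ok · (3,3)% 1/2 ok · (3,4)@ 3/4 ok · (3,5)@ 3/3 ok · (3,6)@ 1/1 ok
Row 4: (4,1)@ 1/2 ok · (4,4)@ 2/2 ok · (4,5)@ 2/2 ok
Row 5: (5,1)@ 1/1 ok · (5,3)@ 0/0 ok
For instance (1,5) has only 0/1 same-type neighbors, below 1/4.

No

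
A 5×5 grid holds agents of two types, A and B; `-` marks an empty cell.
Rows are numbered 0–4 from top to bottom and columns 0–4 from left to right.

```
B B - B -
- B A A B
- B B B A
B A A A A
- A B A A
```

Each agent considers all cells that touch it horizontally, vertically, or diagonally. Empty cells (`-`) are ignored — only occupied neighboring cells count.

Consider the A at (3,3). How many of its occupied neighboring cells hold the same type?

Occupied neighbors of (3,3): (2,2)=B, (2,3)=B, (2,4)=A, (3,2)=A, (3,4)=A, (4,2)=B, (4,3)=A, (4,4)=A.
Same type (A): 5 of 8.

5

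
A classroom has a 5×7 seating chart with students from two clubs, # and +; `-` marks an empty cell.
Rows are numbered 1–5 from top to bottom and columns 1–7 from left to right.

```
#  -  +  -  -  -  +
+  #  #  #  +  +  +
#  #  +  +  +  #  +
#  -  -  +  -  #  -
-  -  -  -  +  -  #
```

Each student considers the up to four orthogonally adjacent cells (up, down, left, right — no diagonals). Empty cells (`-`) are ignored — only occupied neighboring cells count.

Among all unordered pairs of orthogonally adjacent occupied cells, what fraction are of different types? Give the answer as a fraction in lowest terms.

11/25

Scan each occupied cell's neighbors to the right and below so each pair is counted once.
From row 1: 2 unlike of 3 pairs (running 2/3).
From row 2: 6 unlike of 13 pairs (running 8/16).
From row 3: 3 unlike of 9 pairs (running 11/25).
Total adjacent occupied pairs: 25; unlike-type pairs: 11.
11/25 is already in lowest terms.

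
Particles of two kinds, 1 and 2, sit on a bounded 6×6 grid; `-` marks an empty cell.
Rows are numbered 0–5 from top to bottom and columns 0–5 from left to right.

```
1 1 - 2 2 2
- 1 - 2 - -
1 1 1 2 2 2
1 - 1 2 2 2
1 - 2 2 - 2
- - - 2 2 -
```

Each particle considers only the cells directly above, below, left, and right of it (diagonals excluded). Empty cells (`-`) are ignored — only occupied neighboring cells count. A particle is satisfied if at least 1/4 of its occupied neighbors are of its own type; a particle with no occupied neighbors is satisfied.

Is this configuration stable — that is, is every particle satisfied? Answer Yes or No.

Yes

(0,0)1 1/1 satisfied
(0,1)1 2/2 satisfied
(0,3)2 2/2 satisfied
(0,4)2 2/2 satisfied
(0,5)2 1/1 satisfied
(1,1)1 2/2 satisfied
(1,3)2 2/2 satisfied
(2,0)1 2/2 satisfied
(2,1)1 3/3 satisfied
(2,2)1 2/3 satisfied
(2,3)2 3/4 satisfied
(2,4)2 3/3 satisfied
(2,5)2 2/2 satisfied
(3,0)1 2/2 satisfied
(3,2)1 1/3 satisfied
(3,3)2 3/4 satisfied
(3,4)2 3/3 satisfied
(3,5)2 3/3 satisfied
(4,0)1 1/1 satisfied
(4,2)2 1/2 satisfied
(4,3)2 3/3 satisfied
(4,5)2 1/1 satisfied
(5,3)2 2/2 satisfied
(5,4)2 1/1 satisfied
All meet the threshold, so the configuration is stable.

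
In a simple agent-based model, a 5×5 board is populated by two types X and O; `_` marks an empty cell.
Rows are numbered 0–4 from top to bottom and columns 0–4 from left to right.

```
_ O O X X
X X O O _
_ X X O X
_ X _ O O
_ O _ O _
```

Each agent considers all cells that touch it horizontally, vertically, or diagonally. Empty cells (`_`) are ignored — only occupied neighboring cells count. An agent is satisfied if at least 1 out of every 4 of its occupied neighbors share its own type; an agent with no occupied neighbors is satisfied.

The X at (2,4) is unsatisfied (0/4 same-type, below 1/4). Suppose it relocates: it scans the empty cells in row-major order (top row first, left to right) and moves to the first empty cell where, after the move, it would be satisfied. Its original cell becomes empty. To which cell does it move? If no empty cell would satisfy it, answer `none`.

(0,0)

Vacating (2,4). Empty cells in order:
  (0,0): 2/3 same-type → satisfied — stop here.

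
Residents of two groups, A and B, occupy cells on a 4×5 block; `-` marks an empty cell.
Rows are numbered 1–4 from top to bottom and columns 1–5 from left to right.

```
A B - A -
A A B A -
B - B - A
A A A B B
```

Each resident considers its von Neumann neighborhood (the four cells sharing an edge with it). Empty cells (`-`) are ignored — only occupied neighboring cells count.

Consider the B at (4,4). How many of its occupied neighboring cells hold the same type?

Occupied neighbors of (4,4): (4,3)=A, (4,5)=B.
Same type (B): 1 of 2.

1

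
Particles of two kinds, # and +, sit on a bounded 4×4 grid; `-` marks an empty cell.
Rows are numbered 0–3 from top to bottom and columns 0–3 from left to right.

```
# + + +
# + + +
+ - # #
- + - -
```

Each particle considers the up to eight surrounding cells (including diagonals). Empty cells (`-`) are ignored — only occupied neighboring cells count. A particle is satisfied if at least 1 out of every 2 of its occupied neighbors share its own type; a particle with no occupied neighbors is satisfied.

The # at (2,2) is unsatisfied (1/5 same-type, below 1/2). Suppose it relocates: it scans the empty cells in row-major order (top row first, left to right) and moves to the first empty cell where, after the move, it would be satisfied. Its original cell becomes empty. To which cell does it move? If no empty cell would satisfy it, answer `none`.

Vacating (2,2). Empty cells in order:
  (2,1): 1/5 same-type → still unsatisfied.
  (3,0): 0/2 same-type → still unsatisfied.
  (3,2): 1/2 same-type → satisfied — stop here.

(3,2)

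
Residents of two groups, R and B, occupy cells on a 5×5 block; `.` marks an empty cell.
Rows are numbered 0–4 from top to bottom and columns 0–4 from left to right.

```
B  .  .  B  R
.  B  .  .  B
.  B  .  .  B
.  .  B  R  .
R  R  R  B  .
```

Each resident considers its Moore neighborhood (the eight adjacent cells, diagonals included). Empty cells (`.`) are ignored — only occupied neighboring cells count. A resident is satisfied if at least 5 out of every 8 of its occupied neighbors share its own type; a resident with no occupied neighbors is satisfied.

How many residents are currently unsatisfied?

Row 0: (0,0)B 1/1 ok · (0,3)B 1/2 unhappy · (0,4)R 0/2 unhappy
Row 1: (1,1)B 2/2 ok · (1,4)B 2/3 ok
Row 2: (2,1)B 2/2 ok · (2,4)B 1/2 unhappy
Row 3: (3,2)B 2/5 unhappy · (3,3)R 1/4 unhappy
Row 4: (4,0)R 1/1 ok · (4,1)R 2/3 ok · (4,2)R 2/4 unhappy · (4,3)B 1/3 unhappy
Unsatisfied: (0,3), (0,4), (2,4), (3,2), (3,3), (4,2), (4,3) — 7 in total.

7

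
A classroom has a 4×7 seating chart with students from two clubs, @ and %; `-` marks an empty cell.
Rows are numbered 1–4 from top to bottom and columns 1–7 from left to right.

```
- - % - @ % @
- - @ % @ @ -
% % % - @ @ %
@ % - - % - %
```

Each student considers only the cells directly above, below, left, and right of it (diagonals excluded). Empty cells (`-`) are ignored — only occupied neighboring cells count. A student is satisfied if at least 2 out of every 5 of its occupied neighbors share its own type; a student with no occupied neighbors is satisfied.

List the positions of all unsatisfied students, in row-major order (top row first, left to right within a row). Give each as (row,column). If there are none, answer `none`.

(1,3)% 0/1 unhappy
(1,5)@ 1/2 ok
(1,6)% 0/3 unhappy
(1,7)@ 0/1 unhappy
(2,3)@ 0/3 unhappy
(2,4)% 0/2 unhappy
(2,5)@ 3/4 ok
(2,6)@ 2/3 ok
(3,1)% 1/2 ok
(3,2)% 3/3 ok
(3,3)% 1/2 ok
(3,5)@ 2/3 ok
(3,6)@ 2/3 ok
(3,7)% 1/2 ok
(4,1)@ 0/2 unhappy
(4,2)% 1/2 ok
(4,5)% 0/1 unhappy
(4,7)% 1/1 ok

(1,3), (1,6), (1,7), (2,3), (2,4), (4,1), (4,5)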